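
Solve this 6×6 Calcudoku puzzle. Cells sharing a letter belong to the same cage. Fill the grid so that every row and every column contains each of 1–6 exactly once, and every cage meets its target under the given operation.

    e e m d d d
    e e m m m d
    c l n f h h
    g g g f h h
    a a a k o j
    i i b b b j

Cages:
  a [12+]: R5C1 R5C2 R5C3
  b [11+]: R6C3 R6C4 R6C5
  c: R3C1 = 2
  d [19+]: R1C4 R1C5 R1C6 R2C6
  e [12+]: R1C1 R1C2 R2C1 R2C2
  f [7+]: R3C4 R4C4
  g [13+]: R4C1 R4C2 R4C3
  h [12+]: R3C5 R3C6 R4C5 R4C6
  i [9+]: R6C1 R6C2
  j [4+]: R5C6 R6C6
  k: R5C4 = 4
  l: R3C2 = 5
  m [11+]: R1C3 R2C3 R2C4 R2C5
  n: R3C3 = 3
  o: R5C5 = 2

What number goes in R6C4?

3

Cage c is a single given cell, so R3C1 = 2.
Cage l is a single given cell, which forces R3C2 = 5.
Cage n is a single given cell, leaving R3C3 = 3.
Cage k is given; hence R5C4 = 4.
Cage o is a single given cell, so R5C5 = 2.
The only place for 3 in row 5 is R5C6.
Column 6 now contains 3, leaving R6C6 = 1.
Cage h needs sum 12; hence R3C5 = 1.
Cage h has sum 12, so R4C6 = 2.
1 is placed in row 3, so R3C4 = 6.
Row 3 already has 6; hence R3C6 = 4.
The two cells of cage f must have sum 7, which forces R4C4 = 1.
Cage h needs sum 12; hence R4C5 = 5.
In column 4, 3 can only go at R6C4, so R6C4 = 3.
Cage i needs two cells with sum 9, leaving R6C1 = 5.
Cage i's pair has sum 9, so R6C2 = 4.
The 3 cells of cage b must have sum 11; hence R6C3 = 2.
Cage b has sum 11, which forces R6C5 = 6.
The 4 cells of cage d must have sum 19, so R1C4 = 5.
Column 5 already has 6, leaving R1C5 = 3.
The 4 cells of cage d must have sum 19, so R1C6 = 6.
The 4 cells of cage m must have sum 11; hence R2C4 = 2.
Column 5 now contains 3, which forces R2C5 = 4.
Cage d has sum 19, so R2C6 = 5.
Cage a has sum 12; hence R5C3 = 5.
The 4 cells of cage m must have sum 11, which forces R1C3 = 4.
Row 2 already has 5, leaving R2C3 = 1.
Column 3 already has 4; hence R4C3 = 6.
4 is placed in row 1; hence R1C1 = 1.
Cage e needs sum 12; hence R1C2 = 2.
The 3 cells of cage g must have sum 13, leaving R4C1 = 4.
Row 4 now contains 6, so R4C2 = 3.
1 is placed in column 1, leaving R5C1 = 6.
6 is placed in row 5, so R5C2 = 1.
Column 1 now contains 6; hence R2C1 = 3.
3 is placed in column 2, so R2C2 = 6.
Completed grid: 1 2 4 5 3 6 / 3 6 1 2 4 5 / 2 5 3 6 1 4 / 4 3 6 1 5 2 / 6 1 5 4 2 3 / 5 4 2 3 6 1.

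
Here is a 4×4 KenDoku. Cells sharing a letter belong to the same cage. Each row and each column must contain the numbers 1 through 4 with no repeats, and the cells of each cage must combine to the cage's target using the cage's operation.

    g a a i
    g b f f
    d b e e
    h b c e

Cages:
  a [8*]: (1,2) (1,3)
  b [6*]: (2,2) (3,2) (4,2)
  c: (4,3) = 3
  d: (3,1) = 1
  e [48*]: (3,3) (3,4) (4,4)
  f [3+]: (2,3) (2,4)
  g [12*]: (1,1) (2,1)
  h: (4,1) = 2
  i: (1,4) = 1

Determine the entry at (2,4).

I is a freebie, leaving (1,4) = 1.
Column 4 now contains 1; hence (2,4) = 2.
Cage d is given; hence (3,1) = 1.
Cage e has product 48, so (3,3) = 4.
The 3 cells of cage e must have product 48, which forces (3,4) = 3.
Cage h is given; hence (4,1) = 2.
Cage c is given, so (4,3) = 3.
Cage e has product 48, leaving (4,4) = 4.
Cage a's pair has product 8; hence (1,2) = 4.
Column 3 already has 4, which forces (1,3) = 2.
The 3 cells of cage b must have product 6, so (2,2) = 3.
Row 2 already has 2, leaving (2,3) = 1.
Row 3 now contains 3, which forces (3,2) = 2.
3 is placed in row 4, so (4,2) = 1.
Row 1 already has 4, so (1,1) = 3.
Row 2 already has 3, leaving (2,1) = 4.
Filled in: 3 4 2 1 / 4 3 1 2 / 1 2 4 3 / 2 1 3 4.

2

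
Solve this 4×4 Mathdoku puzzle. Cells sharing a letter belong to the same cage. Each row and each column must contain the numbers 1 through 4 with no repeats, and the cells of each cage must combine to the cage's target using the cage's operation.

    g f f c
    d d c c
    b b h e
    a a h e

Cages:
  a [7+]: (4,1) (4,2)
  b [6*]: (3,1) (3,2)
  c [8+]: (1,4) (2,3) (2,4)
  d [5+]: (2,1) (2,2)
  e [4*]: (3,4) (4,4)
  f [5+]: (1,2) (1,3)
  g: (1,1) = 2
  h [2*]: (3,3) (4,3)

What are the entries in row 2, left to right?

Cage g is a single given cell, leaving (1,1) = 2.
Column 1 now contains 2, which forces (3,1) = 3.
Row 3 already has 3, which forces (3,2) = 2.
Row 3 now contains 2, which forces (3,3) = 1.
Row 3 now contains 1, which forces (3,4) = 4.
3 is placed in column 1, which forces (4,1) = 4.
Row 4 now contains 4, which forces (4,2) = 3.
Column 3 already has 1, which forces (4,3) = 2.
Column 4 already has 4, which forces (4,4) = 1.
The two cells of cage f must have sum 5, leaving (1,2) = 1.
Cage f needs two cells with sum 5, leaving (1,3) = 4.
Column 4 now contains 1, leaving (1,4) = 3.
4 is placed in column 1, which forces (2,1) = 1.
The two cells of cage d must have sum 5, which forces (2,2) = 4.
Cage c needs sum 8, which forces (2,3) = 3.
The 3 cells of cage c must have sum 8, which forces (2,4) = 2.
The full grid is 2 1 4 3 / 1 4 3 2 / 3 2 1 4 / 4 3 2 1.

1 4 3 2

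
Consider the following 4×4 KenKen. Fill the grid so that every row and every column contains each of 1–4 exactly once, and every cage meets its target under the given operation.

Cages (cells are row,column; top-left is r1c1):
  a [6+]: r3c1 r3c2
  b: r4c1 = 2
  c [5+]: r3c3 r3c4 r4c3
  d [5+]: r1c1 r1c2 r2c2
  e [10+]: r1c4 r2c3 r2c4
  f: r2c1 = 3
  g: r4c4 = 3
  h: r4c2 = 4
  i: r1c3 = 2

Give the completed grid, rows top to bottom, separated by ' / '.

1 3 2 4 / 3 1 4 2 / 4 2 3 1 / 2 4 1 3

Cage i is given; hence r1c3 = 2.
F is a freebie, so r2c1 = 3.
3 is placed in row 2, so r2c3 = 4.
Row 2 already has 4, leaving r2c4 = 2.
Column 4 now contains 2, which forces r3c4 = 1.
B is a freebie; hence r4c1 = 2.
Cage h is a single given cell, leaving r4c2 = 4.
Column 3 already has 2, leaving r4c3 = 1.
Cage g is given, so r4c4 = 3.
Row 1 now contains 2, leaving r1c1 = 1.
Cage d needs sum 5, so r1c2 = 3.
Column 4 already has 3, leaving r1c4 = 4.
Row 2 now contains 2, so r2c2 = 1.
2 is placed in column 1, leaving r3c1 = 4.
Column 2 already has 4, leaving r3c2 = 2.
Row 3 now contains 1, leaving r3c3 = 3.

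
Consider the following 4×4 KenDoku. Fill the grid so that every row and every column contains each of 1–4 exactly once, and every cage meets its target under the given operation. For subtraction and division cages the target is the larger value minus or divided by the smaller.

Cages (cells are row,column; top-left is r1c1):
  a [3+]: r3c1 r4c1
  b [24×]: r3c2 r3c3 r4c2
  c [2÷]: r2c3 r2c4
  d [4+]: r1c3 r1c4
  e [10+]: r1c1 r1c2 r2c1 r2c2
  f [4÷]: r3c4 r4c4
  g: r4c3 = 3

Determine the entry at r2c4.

2

G is a freebie, leaving r4c3 = 3.
Column 3 already has 3, so r1c3 = 1.
Cage d needs two cells with sum 4; hence r1c4 = 3.
Cage b needs product 24; hence r3c2 = 3.
The 4 cells of cage e must have sum 10, leaving r2c1 = 3.
The 4 cells of cage e must have sum 10, leaving r2c2 = 1.
In column 1, 4 can only go at r1c1, so r1c1 = 4.
4 is placed in row 1, so r1c2 = 2.
Column 2 already has 2, leaving r4c2 = 4.
Row 4 now contains 4, which forces r4c4 = 1.
Cage a's pair has sum 3; hence r3c1 = 1.
Cage b needs product 24, so r3c3 = 2.
1 is placed in column 4; hence r3c4 = 4.
Row 4 already has 1, so r4c1 = 2.
Column 3 already has 2; hence r2c3 = 4.
Column 4 now contains 4, leaving r2c4 = 2.
Filled in: 4 2 1 3 / 3 1 4 2 / 1 3 2 4 / 2 4 3 1.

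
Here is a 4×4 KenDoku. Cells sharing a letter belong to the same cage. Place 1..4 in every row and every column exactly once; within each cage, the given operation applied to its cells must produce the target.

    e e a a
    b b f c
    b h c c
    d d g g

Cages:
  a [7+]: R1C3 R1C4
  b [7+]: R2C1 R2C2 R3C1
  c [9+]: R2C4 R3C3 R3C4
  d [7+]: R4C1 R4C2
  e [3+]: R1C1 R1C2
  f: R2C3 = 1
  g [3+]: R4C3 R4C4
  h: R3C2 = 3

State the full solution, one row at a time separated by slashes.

2 1 3 4 / 4 2 1 3 / 1 3 4 2 / 3 4 2 1

F is a freebie, so R2C3 = 1.
Cage h is a single given cell; hence R3C2 = 3.
Column 2 now contains 3, so R4C2 = 4.
Column 3 now contains 1, which forces R4C3 = 2.
Row 4 now contains 2, leaving R4C4 = 1.
Column 2 now contains 4, leaving R2C2 = 2.
Cage c has sum 9; hence R2C4 = 3.
2 is placed in column 3, which forces R3C3 = 4.
The 3 cells of cage c must have sum 9, leaving R3C4 = 2.
Row 4 already has 4; hence R4C1 = 3.
Cage e needs two cells with sum 3, leaving R1C1 = 2.
2 is placed in column 2; hence R1C2 = 1.
4 is placed in column 3, which forces R1C3 = 3.
Column 4 already has 3; hence R1C4 = 4.
Row 2 already has 3, so R2C1 = 4.
Row 3 now contains 2; hence R3C1 = 1.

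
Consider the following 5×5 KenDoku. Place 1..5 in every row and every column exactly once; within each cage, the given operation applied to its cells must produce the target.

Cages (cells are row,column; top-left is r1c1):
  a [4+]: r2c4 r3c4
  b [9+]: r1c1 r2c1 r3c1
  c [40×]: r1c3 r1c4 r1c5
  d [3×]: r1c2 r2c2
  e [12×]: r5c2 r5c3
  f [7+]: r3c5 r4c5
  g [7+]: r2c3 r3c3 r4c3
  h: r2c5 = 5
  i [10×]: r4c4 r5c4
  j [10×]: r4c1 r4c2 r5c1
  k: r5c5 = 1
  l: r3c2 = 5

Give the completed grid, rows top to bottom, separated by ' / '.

3 1 5 4 2 / 4 3 2 1 5 / 2 5 1 3 4 / 1 2 4 5 3 / 5 4 3 2 1

Cage h is given, so r2c5 = 5.
L is a freebie, so r3c2 = 5.
Cage k is a single given cell; hence r5c5 = 1.
Row 1 needs a 1, and only r1c2 is open for it.
1 is placed in column 2, which forces r2c2 = 3.
3 is placed in row 2; hence r2c4 = 1.
Column 4 now contains 1, which forces r3c4 = 3.
Row 3 already has 3; hence r3c5 = 4.
Cage j needs product 10; hence r4c1 = 1.
1 is placed in column 2, so r4c2 = 2.
Row 4 already has 2, so r4c3 = 4.
Row 4 already has 2, leaving r4c4 = 5.
Column 5 now contains 4, which forces r4c5 = 3.
Cage j needs product 10, leaving r5c1 = 5.
Column 2 now contains 3; hence r5c2 = 4.
4 is placed in column 3, leaving r5c3 = 3.
5 is placed in column 4, which forces r5c4 = 2.
Cage b has sum 9, which forces r1c1 = 3.
The 3 cells of cage c must have product 40, which forces r1c3 = 5.
Column 4 already has 2, leaving r1c4 = 4.
Column 5 now contains 4; hence r1c5 = 2.
Cage b needs sum 9, which forces r2c1 = 4.
4 is placed in column 3; hence r2c3 = 2.
Column 1 already has 1; hence r3c1 = 2.
Cage g needs sum 7; hence r3c3 = 1.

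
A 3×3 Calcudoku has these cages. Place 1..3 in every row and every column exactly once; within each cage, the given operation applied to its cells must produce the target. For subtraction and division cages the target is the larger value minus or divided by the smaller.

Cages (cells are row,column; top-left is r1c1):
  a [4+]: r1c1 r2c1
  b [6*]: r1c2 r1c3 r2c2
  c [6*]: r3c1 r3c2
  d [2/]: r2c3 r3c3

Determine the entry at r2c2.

Row 3 needs a 1, and only r3c3 is open for it.
1 is placed in column 3, leaving r2c3 = 2.
Cage b has product 6, so r1c2 = 2.
Column 3 already has 2; hence r1c3 = 3.
Cage b has product 6, which forces r2c2 = 1.
Column 2 already has 2, which forces r3c2 = 3.
Row 1 already has 3, so r1c1 = 1.
Row 2 already has 1, leaving r2c1 = 3.
Row 3 now contains 3, leaving r3c1 = 2.
The full grid is 1 2 3 / 3 1 2 / 2 3 1.

1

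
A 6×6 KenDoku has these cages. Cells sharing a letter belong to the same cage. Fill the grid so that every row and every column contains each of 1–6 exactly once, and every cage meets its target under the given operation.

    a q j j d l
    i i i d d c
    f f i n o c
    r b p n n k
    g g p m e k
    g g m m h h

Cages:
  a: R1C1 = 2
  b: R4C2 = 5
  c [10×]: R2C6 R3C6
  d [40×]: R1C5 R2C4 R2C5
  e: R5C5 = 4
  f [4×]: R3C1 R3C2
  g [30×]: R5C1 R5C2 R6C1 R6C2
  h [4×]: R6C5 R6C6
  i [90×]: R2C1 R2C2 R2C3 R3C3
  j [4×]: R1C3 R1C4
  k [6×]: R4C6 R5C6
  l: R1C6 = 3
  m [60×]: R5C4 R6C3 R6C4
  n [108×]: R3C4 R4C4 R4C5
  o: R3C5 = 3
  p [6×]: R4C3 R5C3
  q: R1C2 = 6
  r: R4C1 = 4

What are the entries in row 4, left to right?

A is a freebie; hence R1C1 = 2.
Q is a freebie, so R1C2 = 6.
L is a freebie; hence R1C6 = 3.
Cage n has product 108; hence R3C4 = 6.
Cage o is a single given cell, leaving R3C5 = 3.
Cage r is a single given cell, so R4C1 = 4.
B is a freebie, leaving R4C2 = 5.
Cage n has product 108, leaving R4C4 = 3.
Cage n needs product 108; hence R4C5 = 6.
E is a freebie, which forces R5C5 = 4.
4 is placed in column 5; hence R6C5 = 1.
Row 6 already has 1, leaving R6C6 = 4.
4 is placed in column 5; hence R1C5 = 5.
Cage d needs product 40; hence R2C4 = 4.
Cage d has product 40; hence R2C5 = 2.
Row 2 now contains 2; hence R2C6 = 5.
4 is placed in column 1, which forces R3C1 = 1.
Cage f's pair has product 4; hence R3C2 = 4.
Row 3 already has 1, which forces R3C3 = 5.
5 is placed in column 6, so R3C6 = 2.
The two cells of cage k must have product 6, so R4C6 = 1.
Cage k needs two cells with product 6, leaving R5C6 = 6.
Cage m has product 60, which forces R6C3 = 6.
The two cells of cage j must have product 4, which forces R1C3 = 4.
Column 4 already has 4; hence R1C4 = 1.
The 4 cells of cage i must have product 90, so R2C1 = 6.
Row 4 now contains 1, leaving R4C3 = 2.
Cage g has product 30, which forces R5C2 = 1.
6 is placed in row 5, so R5C3 = 3.
Cage g needs product 30, leaving R6C2 = 2.
Row 6 now contains 2, so R6C4 = 5.
Column 2 already has 1, so R2C2 = 3.
Column 3 already has 3; hence R2C3 = 1.
Row 5 already has 3; hence R5C1 = 5.
5 is placed in column 4; hence R5C4 = 2.
Row 6 now contains 5, so R6C1 = 3.
The full grid is 2 6 4 1 5 3 / 6 3 1 4 2 5 / 1 4 5 6 3 2 / 4 5 2 3 6 1 / 5 1 3 2 4 6 / 3 2 6 5 1 4.

4 5 2 3 6 1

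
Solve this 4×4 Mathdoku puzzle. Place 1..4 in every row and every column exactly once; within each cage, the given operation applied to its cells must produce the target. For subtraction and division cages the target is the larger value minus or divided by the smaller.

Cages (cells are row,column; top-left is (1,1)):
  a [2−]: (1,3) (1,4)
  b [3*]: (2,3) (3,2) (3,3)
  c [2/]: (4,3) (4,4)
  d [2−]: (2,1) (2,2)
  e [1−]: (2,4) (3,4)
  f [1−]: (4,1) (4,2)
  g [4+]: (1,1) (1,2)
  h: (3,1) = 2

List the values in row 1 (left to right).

1 3 4 2

Cage b has product 3; hence (2,3) = 1.
H is a freebie, which forces (3,1) = 2.
The 3 cells of cage b must have product 3, leaving (3,2) = 1.
The 3 cells of cage b must have product 3, so (3,3) = 3.
Row 3 now contains 3; hence (3,4) = 4.
The two cells of cage g must have sum 4, which forces (1,1) = 1.
Column 2 now contains 1; hence (1,2) = 3.
Cage a's pair has difference 2; hence (1,3) = 4.
Cage a's pair has difference 2; hence (1,4) = 2.
Cage d's pair has difference 2, leaving (2,1) = 4.
Cage d needs two cells with difference 2, leaving (2,2) = 2.
The two cells of cage e must have difference 1, leaving (2,4) = 3.
Column 1 already has 4, which forces (4,1) = 3.
2 is placed in column 2, leaving (4,2) = 4.
Column 3 now contains 4, leaving (4,3) = 2.
Column 4 already has 2, so (4,4) = 1.
Completed grid: 1 3 4 2 / 4 2 1 3 / 2 1 3 4 / 3 4 2 1.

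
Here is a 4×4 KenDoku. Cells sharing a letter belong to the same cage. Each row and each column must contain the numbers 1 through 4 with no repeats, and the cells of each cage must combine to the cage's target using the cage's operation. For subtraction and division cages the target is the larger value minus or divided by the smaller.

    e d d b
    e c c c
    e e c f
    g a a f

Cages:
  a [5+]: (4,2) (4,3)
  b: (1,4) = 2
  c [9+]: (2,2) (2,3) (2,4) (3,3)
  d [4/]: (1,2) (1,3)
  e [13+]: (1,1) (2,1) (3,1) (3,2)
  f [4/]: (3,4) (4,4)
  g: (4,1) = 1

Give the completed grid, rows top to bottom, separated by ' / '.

3 1 4 2 / 4 2 1 3 / 2 4 3 1 / 1 3 2 4

Cage b is given, leaving (1,4) = 2.
Cage e needs sum 13, which forces (3,2) = 4.
Row 3 now contains 4, which forces (3,4) = 1.
G is a freebie, so (4,1) = 1.
Column 4 already has 1, so (4,4) = 4.
4 is placed in column 2, which forces (1,2) = 1.
Cage d needs two cells with quotient 4, leaving (1,3) = 4.
Column 2 now contains 1, so (2,2) = 2.
2 is placed in row 2, which forces (2,3) = 1.
Column 4 now contains 4; hence (2,4) = 3.
Cage c needs sum 9; hence (3,3) = 3.
2 is placed in column 2, leaving (4,2) = 3.
Column 3 now contains 3; hence (4,3) = 2.
Row 1 already has 4, so (1,1) = 3.
3 is placed in row 2, which forces (2,1) = 4.
Row 3 now contains 3; hence (3,1) = 2.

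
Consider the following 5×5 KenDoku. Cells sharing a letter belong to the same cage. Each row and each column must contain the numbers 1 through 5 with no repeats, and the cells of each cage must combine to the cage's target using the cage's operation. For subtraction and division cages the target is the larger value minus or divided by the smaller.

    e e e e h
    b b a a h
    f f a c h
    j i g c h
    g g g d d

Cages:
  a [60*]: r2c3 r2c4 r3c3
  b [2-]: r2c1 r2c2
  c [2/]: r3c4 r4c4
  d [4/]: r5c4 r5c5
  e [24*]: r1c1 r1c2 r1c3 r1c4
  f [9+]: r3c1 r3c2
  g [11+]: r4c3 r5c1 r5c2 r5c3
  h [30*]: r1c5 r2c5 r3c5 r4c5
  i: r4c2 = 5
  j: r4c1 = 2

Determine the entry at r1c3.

2

J is a freebie; hence r4c1 = 2.
Cage i is given; hence r4c2 = 5.
Cage f needs two cells with sum 9, which forces r3c1 = 5.
Column 2 already has 5, so r3c2 = 4.
4 is placed in row 3, leaving r3c3 = 3.
The two cells of cage c must have quotient 2; hence r3c4 = 2.
Row 3 now contains 2, leaving r3c5 = 1.
Column 5 now contains 1, which forces r4c5 = 3.
Column 5 now contains 1, leaving r5c5 = 4.
Cage g needs sum 11; hence r4c3 = 1.
Row 4 now contains 1; hence r4c4 = 4.
The 4 cells of cage g must have sum 11, leaving r5c1 = 3.
The 4 cells of cage g must have sum 11; hence r5c2 = 2.
The 4 cells of cage g must have sum 11, leaving r5c3 = 5.
Row 5 already has 4, which forces r5c4 = 1.
Cage e has product 24; hence r1c1 = 4.
Cage e needs product 24, so r1c2 = 1.
Cage e needs product 24; hence r1c3 = 2.
Column 4 already has 1; hence r1c4 = 3.
Row 1 already has 2, leaving r1c5 = 5.
Cage b's pair has difference 2, so r2c1 = 1.
Cage b's pair has difference 2, which forces r2c2 = 3.
Column 3 now contains 5, so r2c3 = 4.
4 is placed in column 4, which forces r2c4 = 5.
Column 5 already has 5, which forces r2c5 = 2.
Completed grid: 4 1 2 3 5 / 1 3 4 5 2 / 5 4 3 2 1 / 2 5 1 4 3 / 3 2 5 1 4.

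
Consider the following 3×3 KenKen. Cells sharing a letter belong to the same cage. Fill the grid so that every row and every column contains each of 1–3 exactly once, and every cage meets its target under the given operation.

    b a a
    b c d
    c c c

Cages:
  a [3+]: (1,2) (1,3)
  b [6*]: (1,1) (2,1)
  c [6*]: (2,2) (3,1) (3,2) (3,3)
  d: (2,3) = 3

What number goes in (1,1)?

3

Cage c needs product 6, leaving (2,2) = 1.
D is a freebie, which forces (2,3) = 3.
Cage b needs two cells with product 6; hence (1,1) = 3.
1 is placed in column 2; hence (1,2) = 2.
The two cells of cage a must have sum 3; hence (1,3) = 1.
Row 2 already has 3, so (2,1) = 2.
2 is placed in column 1, which forces (3,1) = 1.
Column 2 already has 2, so (3,2) = 3.
1 is placed in column 3, which forces (3,3) = 2.
Filled in: 3 2 1 / 2 1 3 / 1 3 2.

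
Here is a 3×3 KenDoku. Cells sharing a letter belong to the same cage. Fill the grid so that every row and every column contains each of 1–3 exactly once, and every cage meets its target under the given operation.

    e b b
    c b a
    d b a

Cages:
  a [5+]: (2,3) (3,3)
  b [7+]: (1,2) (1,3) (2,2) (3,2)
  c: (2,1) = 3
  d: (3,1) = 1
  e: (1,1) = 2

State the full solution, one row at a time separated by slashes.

E is a freebie, so (1,1) = 2.
Row 1 now contains 2; hence (1,2) = 3.
The 4 cells of cage b must have sum 7, which forces (1,3) = 1.
Cage c is given; hence (2,1) = 3.
3 is placed in row 2, so (2,3) = 2.
D is a freebie, so (3,1) = 1.
Row 3 already has 1, leaving (3,2) = 2.
2 is placed in column 3; hence (3,3) = 3.
2 is placed in row 2, which forces (2,2) = 1.

2 3 1 / 3 1 2 / 1 2 3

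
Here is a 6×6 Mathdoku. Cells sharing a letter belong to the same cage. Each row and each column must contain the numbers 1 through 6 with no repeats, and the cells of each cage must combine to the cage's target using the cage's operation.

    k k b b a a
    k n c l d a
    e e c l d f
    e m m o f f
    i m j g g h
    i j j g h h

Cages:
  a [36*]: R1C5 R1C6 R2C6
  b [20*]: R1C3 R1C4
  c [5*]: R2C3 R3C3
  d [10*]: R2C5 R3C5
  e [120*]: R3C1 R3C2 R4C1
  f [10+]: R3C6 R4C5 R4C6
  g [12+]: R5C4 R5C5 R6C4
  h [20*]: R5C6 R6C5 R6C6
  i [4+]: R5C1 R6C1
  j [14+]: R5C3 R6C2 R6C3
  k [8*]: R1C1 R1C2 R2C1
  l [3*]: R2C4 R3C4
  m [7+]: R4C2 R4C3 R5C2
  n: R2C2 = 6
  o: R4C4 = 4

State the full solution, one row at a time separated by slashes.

Cage n is given, so R2C2 = 6.
Cage o is given, which forces R4C4 = 4.
Cage b needs two cells with product 20, so R1C3 = 4.
Column 4 already has 4, leaving R1C4 = 5.
Cage k needs product 8, leaving R2C1 = 4.
Cage e needs product 120, leaving R3C2 = 4.
Column 1 needs a 2, and only R1C1 is open for it.
2 is placed in row 1, leaving R1C2 = 1.
The 3 cells of cage a must have product 36, leaving R2C6 = 2.
Row 2 now contains 2, leaving R2C5 = 5.
Cage d's pair has product 10, which forces R3C5 = 2.
The 3 cells of cage m must have sum 7, so R4C2 = 3.
The 3 cells of cage m must have sum 7; hence R4C3 = 2.
Cage m needs sum 7, so R5C2 = 2.
Column 2 now contains 3; hence R6C2 = 5.
Row 2 already has 5; hence R2C3 = 1.
Row 2 now contains 1, so R2C4 = 3.
The two cells of cage c must have product 5, leaving R3C3 = 5.
3 is placed in column 4, so R3C4 = 1.
The 3 cells of cage f must have sum 10; hence R3C6 = 3.
Cage g has sum 12, so R5C4 = 6.
The 3 cells of cage h must have product 20, so R5C6 = 5.
3 is placed in column 4; hence R6C4 = 2.
The 3 cells of cage a must have product 36, which forces R1C5 = 3.
Column 6 now contains 3; hence R1C6 = 6.
Row 3 now contains 5, which forces R3C1 = 6.
Cage e needs product 120, which forces R4C1 = 5.
6 is placed in column 6; hence R4C6 = 1.
Row 5 already has 6, so R5C3 = 3.
Cage g has sum 12, which forces R5C5 = 4.
Cage j needs sum 14, so R6C3 = 6.
Column 5 already has 4, so R6C5 = 1.
Column 6 already has 1, so R6C6 = 4.
Row 4 already has 1; hence R4C5 = 6.
Row 5 now contains 3; hence R5C1 = 1.
Row 6 already has 1, so R6C1 = 3.

2 1 4 5 3 6 / 4 6 1 3 5 2 / 6 4 5 1 2 3 / 5 3 2 4 6 1 / 1 2 3 6 4 5 / 3 5 6 2 1 4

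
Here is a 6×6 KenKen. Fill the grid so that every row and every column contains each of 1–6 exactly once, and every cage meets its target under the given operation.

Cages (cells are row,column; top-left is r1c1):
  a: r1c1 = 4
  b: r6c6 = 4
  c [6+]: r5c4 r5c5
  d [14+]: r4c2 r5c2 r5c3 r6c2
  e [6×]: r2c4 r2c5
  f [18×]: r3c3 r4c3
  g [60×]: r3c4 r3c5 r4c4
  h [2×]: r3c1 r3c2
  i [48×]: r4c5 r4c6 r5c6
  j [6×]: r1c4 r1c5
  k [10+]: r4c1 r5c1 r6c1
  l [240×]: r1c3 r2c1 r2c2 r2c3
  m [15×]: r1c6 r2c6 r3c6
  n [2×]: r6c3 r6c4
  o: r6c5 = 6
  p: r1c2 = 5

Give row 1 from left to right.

4 5 2 6 1 3

Cage a is given, which forces r1c1 = 4.
P is a freebie; hence r1c2 = 5.
O is a freebie; hence r6c5 = 6.
Cage b is a single given cell, leaving r6c6 = 4.
Cage i needs product 48, leaving r4c5 = 4.
Row 3 needs a 4, and only r3c4 is open for it.
In row 3, 6 can only go at r3c3, so r3c3 = 6.
6 is placed in column 3, which forces r1c3 = 2.
6 is placed in column 3; hence r4c3 = 3.
Row 4 now contains 3; hence r4c4 = 5.
Column 4 now contains 5, which forces r5c4 = 1.
Row 5 now contains 1, which forces r5c5 = 5.
Column 3 already has 2, which forces r6c3 = 1.
1 is placed in column 4, leaving r6c4 = 2.
Cage j needs two cells with product 6; hence r1c4 = 6.
The two cells of cage j must have product 6, which forces r1c5 = 1.
1 is placed in row 1, so r1c6 = 3.
Column 4 already has 6, leaving r2c4 = 3.
Column 5 already has 1; hence r2c5 = 2.
Column 5 already has 5, so r3c5 = 3.
The 4 cells of cage d must have sum 14; hence r4c2 = 1.
Cage d has sum 14, so r5c2 = 6.
Row 5 now contains 5, which forces r5c3 = 4.
Row 5 now contains 6; hence r5c6 = 2.
2 is placed in row 6, leaving r6c2 = 3.
Cage l needs product 240, which forces r2c1 = 6.
Column 2 now contains 6, which forces r2c2 = 4.
Column 3 already has 4, leaving r2c3 = 5.
5 is placed in row 2; hence r2c6 = 1.
Cage h's pair has product 2, so r3c1 = 1.
Column 2 already has 1, so r3c2 = 2.
Column 6 now contains 1, so r3c6 = 5.
Row 4 now contains 1; hence r4c1 = 2.
Column 6 already has 2, leaving r4c6 = 6.
Row 5 now contains 6, so r5c1 = 3.
3 is placed in row 6; hence r6c1 = 5.
Filled in: 4 5 2 6 1 3 / 6 4 5 3 2 1 / 1 2 6 4 3 5 / 2 1 3 5 4 6 / 3 6 4 1 5 2 / 5 3 1 2 6 4.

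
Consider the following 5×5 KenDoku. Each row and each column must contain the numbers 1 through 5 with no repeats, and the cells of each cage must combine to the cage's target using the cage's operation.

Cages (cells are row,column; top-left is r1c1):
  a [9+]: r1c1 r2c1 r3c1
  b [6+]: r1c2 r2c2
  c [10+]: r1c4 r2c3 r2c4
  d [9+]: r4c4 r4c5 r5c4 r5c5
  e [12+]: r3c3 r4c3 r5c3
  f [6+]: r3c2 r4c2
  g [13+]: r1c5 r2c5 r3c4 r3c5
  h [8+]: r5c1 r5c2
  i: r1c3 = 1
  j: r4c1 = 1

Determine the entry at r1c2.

2

Cage i is a single given cell, leaving r1c3 = 1.
Cage j is given, leaving r4c1 = 1.
The only place for 4 in row 5 is r5c3.
In column 1, 5 can only go at r5c1, so r5c1 = 5.
5 is placed in row 5; hence r5c2 = 3.
Row 4 needs a 3, and only r4c3 is open for it.
Column 3 now contains 3, which forces r3c3 = 5.
Column 3 now contains 5, so r2c3 = 2.
The only place for 5 in row 4 is r4c2.
5 is placed in column 2, which forces r1c2 = 2.
Cage b's pair has sum 6, which forces r2c2 = 4.
Cage f needs two cells with sum 6; hence r3c2 = 1.
Cage a has sum 9, so r1c1 = 4.
4 is placed in row 2, leaving r2c1 = 3.
3 is placed in row 2; hence r2c4 = 5.
5 is placed in row 2, so r2c5 = 1.
The 3 cells of cage a must have sum 9, which forces r3c1 = 2.
Column 5 now contains 1; hence r5c5 = 2.
Column 4 already has 5, so r1c4 = 3.
Cage g has sum 13, leaving r1c5 = 5.
Column 4 now contains 3, so r3c4 = 4.
4 is placed in row 3, which forces r3c5 = 3.
Cage d needs sum 9; hence r4c4 = 2.
Column 5 now contains 2, leaving r4c5 = 4.
Row 5 already has 2, so r5c4 = 1.
Filled in: 4 2 1 3 5 / 3 4 2 5 1 / 2 1 5 4 3 / 1 5 3 2 4 / 5 3 4 1 2.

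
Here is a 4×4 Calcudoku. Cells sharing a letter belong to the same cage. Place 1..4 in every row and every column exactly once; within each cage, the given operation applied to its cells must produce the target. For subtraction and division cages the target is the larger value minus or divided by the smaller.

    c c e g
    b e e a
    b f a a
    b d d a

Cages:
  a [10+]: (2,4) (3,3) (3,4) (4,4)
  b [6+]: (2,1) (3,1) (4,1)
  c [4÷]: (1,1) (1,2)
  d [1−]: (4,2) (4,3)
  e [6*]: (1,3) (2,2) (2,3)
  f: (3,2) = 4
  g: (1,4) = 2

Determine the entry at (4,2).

3

G is a freebie, leaving (1,4) = 2.
F is a freebie; hence (3,2) = 4.
Cage c's pair has quotient 4; hence (1,1) = 4.
4 is placed in column 2, so (1,2) = 1.
Row 1 now contains 1, so (1,3) = 3.
The 4 cells of cage a must have sum 10, which forces (3,3) = 2.
Cage e has product 6, which forces (2,2) = 2.
2 is placed in column 3, leaving (2,3) = 1.
Column 2 already has 2, so (4,2) = 3.
Column 3 now contains 1, leaving (4,3) = 4.
Row 4 already has 4; hence (4,4) = 1.
Row 2 now contains 1, which forces (2,1) = 3.
Cage a needs sum 10, so (2,4) = 4.
Cage b needs sum 6, which forces (3,1) = 1.
Column 4 now contains 1, leaving (3,4) = 3.
1 is placed in row 4, so (4,1) = 2.
The full grid is 4 1 3 2 / 3 2 1 4 / 1 4 2 3 / 2 3 4 1.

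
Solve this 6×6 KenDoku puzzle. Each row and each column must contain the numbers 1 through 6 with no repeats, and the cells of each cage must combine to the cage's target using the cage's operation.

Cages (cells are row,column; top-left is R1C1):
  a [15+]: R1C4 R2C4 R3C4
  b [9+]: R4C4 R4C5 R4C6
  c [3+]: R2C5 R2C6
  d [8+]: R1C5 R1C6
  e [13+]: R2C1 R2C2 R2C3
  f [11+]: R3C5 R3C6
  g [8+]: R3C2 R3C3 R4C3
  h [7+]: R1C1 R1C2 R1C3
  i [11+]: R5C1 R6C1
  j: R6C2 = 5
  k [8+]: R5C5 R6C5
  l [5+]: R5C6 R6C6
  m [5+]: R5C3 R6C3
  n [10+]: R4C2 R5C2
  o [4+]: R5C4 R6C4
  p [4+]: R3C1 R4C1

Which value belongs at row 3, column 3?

J is a freebie; hence R6C2 = 5.
Cage i needs two cells with sum 11, so R5C1 = 5.
5 is placed in row 6, which forces R6C1 = 6.
Cage k's pair has sum 8, leaving R5C5 = 6.
The two cells of cage k must have sum 8, which forces R6C5 = 2.
2 is placed in column 5, which forces R2C5 = 1.
Cage c's pair has sum 3, leaving R2C6 = 2.
Column 5 now contains 6; hence R3C5 = 5.
Cage f needs two cells with sum 11; hence R3C6 = 6.
The two cells of cage n must have sum 10; hence R4C2 = 6.
Row 5 already has 6, leaving R5C2 = 4.
Row 5 already has 4, which forces R5C6 = 1.
Column 5 already has 5, which forces R1C5 = 3.
The two cells of cage d must have sum 8, which forces R1C6 = 5.
The 3 cells of cage e must have sum 13, which forces R2C1 = 4.
Column 2 already has 4, leaving R2C2 = 3.
The 3 cells of cage e must have sum 13, so R2C3 = 6.
Row 2 already has 6, so R2C4 = 5.
Row 3 now contains 6, which forces R3C4 = 4.
Column 5 already has 3; hence R4C5 = 4.
Row 4 already has 4, so R4C6 = 3.
Row 5 now contains 1, so R5C3 = 2.
Row 5 now contains 1, so R5C4 = 3.
The two cells of cage m must have sum 5; hence R6C3 = 3.
The two cells of cage o must have sum 4, leaving R6C4 = 1.
Cage l's pair has sum 5, leaving R6C6 = 4.
The 3 cells of cage h must have sum 7, so R1C3 = 4.
5 is placed in row 1, so R1C4 = 6.
Cage p needs two cells with sum 4, leaving R3C1 = 3.
Cage g needs sum 8, which forces R3C2 = 2.
Column 3 already has 3, so R3C3 = 1.
Row 4 now contains 3, leaving R4C1 = 1.
Cage g needs sum 8; hence R4C3 = 5.
1 is placed in column 4, leaving R4C4 = 2.
Column 1 already has 1; hence R1C1 = 2.
2 is placed in column 2; hence R1C2 = 1.
The full grid is 2 1 4 6 3 5 / 4 3 6 5 1 2 / 3 2 1 4 5 6 / 1 6 5 2 4 3 / 5 4 2 3 6 1 / 6 5 3 1 2 4.

1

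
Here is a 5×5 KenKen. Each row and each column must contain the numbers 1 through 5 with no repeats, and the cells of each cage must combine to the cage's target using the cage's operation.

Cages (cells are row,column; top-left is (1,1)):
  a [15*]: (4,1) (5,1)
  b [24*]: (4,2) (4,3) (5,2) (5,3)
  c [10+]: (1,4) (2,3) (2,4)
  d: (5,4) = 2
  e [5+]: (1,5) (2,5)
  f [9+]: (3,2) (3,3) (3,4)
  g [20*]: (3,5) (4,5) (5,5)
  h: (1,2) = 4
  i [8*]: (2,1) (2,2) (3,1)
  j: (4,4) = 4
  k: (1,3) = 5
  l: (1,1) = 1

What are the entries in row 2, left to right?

Cage l is given, which forces (1,1) = 1.
Cage h is a single given cell, leaving (1,2) = 4.
Cage k is given, leaving (1,3) = 5.
Cage j is a single given cell, which forces (4,4) = 4.
Cage d is given, so (5,4) = 2.
Column 4 now contains 2, leaving (1,4) = 3.
3 is placed in row 1, which forces (1,5) = 2.
The 3 cells of cage i must have product 8, so (2,2) = 1.
The 3 cells of cage c must have sum 10; hence (2,3) = 2.
Cage c has sum 10; hence (2,4) = 5.
Column 5 already has 2, which forces (2,5) = 3.
Column 4 now contains 5, leaving (3,4) = 1.
Column 2 now contains 1, so (5,2) = 3.
Cage b has product 24, leaving (5,3) = 4.
2 is placed in row 2, which forces (2,1) = 4.
The 3 cells of cage i must have product 8, so (3,1) = 2.
The 3 cells of cage f must have sum 9, so (3,2) = 5.
4 is placed in column 3, leaving (3,3) = 3.
Cage g has product 20, leaving (3,5) = 4.
Cage a's pair has product 15, which forces (4,1) = 3.
3 is placed in column 2, so (4,2) = 2.
The 4 cells of cage b must have product 24; hence (4,3) = 1.
Row 4 already has 1, which forces (4,5) = 5.
Row 5 now contains 3, so (5,1) = 5.
Column 5 already has 5, so (5,5) = 1.
The full grid is 1 4 5 3 2 / 4 1 2 5 3 / 2 5 3 1 4 / 3 2 1 4 5 / 5 3 4 2 1.

4 1 2 5 3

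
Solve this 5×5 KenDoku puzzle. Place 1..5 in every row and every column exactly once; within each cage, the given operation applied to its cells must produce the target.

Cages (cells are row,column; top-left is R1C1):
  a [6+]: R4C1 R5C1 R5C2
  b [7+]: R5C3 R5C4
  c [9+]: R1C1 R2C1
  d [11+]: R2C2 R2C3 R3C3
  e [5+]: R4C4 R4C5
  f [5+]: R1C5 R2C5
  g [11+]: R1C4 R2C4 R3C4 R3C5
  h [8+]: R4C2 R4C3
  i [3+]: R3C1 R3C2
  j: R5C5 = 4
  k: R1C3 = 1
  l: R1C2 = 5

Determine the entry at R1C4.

Cage l is a single given cell, so R1C2 = 5.
Cage k is given, leaving R1C3 = 1.
Column 2 already has 5, which forces R4C2 = 3.
Row 4 now contains 3, which forces R4C3 = 5.
Cage j is a single given cell; hence R5C5 = 4.
Row 1 already has 5, leaving R1C1 = 4.
The two cells of cage c must have sum 9; hence R2C1 = 5.
Cage d needs sum 11; hence R2C2 = 4.
Cage d needs sum 11; hence R2C3 = 3.
3 is placed in row 2, so R2C5 = 2.
Cage d needs sum 11, so R3C3 = 4.
Cage e needs two cells with sum 5, so R4C4 = 4.
The two cells of cage e must have sum 5, leaving R4C5 = 1.
Cage a has sum 6, leaving R5C1 = 3.
Cage b needs two cells with sum 7, so R5C3 = 2.
Cage b needs two cells with sum 7, so R5C4 = 5.
Column 5 already has 2, which forces R1C5 = 3.
Row 2 already has 2; hence R2C4 = 1.
Cage g needs sum 11, leaving R3C5 = 5.
Row 4 now contains 1; hence R4C1 = 2.
Row 5 now contains 2, so R5C2 = 1.
3 is placed in row 1, so R1C4 = 2.
2 is placed in column 1, which forces R3C1 = 1.
Column 2 now contains 1, which forces R3C2 = 2.
Cage g needs sum 11, leaving R3C4 = 3.
Filled in: 4 5 1 2 3 / 5 4 3 1 2 / 1 2 4 3 5 / 2 3 5 4 1 / 3 1 2 5 4.

2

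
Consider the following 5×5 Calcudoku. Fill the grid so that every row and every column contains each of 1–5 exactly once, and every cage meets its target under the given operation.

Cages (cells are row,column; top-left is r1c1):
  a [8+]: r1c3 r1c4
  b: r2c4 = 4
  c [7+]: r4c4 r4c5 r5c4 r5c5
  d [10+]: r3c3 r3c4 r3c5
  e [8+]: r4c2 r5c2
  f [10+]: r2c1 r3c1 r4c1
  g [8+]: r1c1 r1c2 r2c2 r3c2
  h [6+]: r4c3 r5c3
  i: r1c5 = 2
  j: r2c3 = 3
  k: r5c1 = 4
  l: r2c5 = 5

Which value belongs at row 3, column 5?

Cage i is a single given cell; hence r1c5 = 2.
J is a freebie; hence r2c3 = 3.
Cage b is a single given cell, which forces r2c4 = 4.
Cage l is a single given cell, leaving r2c5 = 5.
K is a freebie, leaving r5c1 = 4.
Row 1 already has 2, so r1c1 = 1.
Cage g has sum 8, so r1c2 = 4.
Column 3 already has 3, which forces r1c3 = 5.
Cage a needs two cells with sum 8, so r1c4 = 3.
Cage f needs sum 10; hence r2c1 = 2.
2 is placed in row 2, which forces r2c2 = 1.
Column 2 already has 1, so r3c2 = 2.
The 3 cells of cage d must have sum 10; hence r3c4 = 5.
Cage h needs two cells with sum 6, leaving r4c3 = 4.
Cage h's pair has sum 6, leaving r5c3 = 2.
2 is placed in row 5, which forces r5c4 = 1.
Row 5 now contains 1, so r5c5 = 3.
Row 3 already has 5, leaving r3c1 = 3.
Column 3 now contains 4, so r3c3 = 1.
Cage d needs sum 10, leaving r3c5 = 4.
Cage f has sum 10, leaving r4c1 = 5.
The two cells of cage e must have sum 8, which forces r4c2 = 3.
Column 4 now contains 1, so r4c4 = 2.
Column 5 now contains 3, which forces r4c5 = 1.
Row 5 now contains 3; hence r5c2 = 5.
Filled in: 1 4 5 3 2 / 2 1 3 4 5 / 3 2 1 5 4 / 5 3 4 2 1 / 4 5 2 1 3.

4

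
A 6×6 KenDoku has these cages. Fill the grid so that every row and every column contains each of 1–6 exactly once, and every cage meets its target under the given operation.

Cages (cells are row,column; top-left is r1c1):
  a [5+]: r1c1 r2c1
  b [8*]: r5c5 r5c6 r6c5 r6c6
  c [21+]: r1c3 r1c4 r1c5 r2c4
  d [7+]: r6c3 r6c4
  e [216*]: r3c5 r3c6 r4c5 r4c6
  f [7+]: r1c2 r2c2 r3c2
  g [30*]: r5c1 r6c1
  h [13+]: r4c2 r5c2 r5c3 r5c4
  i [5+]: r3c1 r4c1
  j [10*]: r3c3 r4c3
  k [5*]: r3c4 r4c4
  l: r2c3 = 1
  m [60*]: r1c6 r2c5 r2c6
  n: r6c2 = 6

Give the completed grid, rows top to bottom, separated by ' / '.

Cage l is given, which forces r2c3 = 1.
Cage c needs sum 21, so r2c4 = 6.
N is a freebie; hence r6c2 = 6.
The two cells of cage g must have product 30, leaving r5c1 = 6.
6 is placed in row 6, leaving r6c1 = 5.
Column 3 needs a 6, and only r1c3 is open for it.
The only place for 2 in column 4 is r5c4.
The only place for 3 in column 4 is r6c4.
Row 6 already has 3, leaving r6c3 = 4.
Row 5 needs a 3, and only r5c3 is open for it.
Cage h needs sum 13, which forces r4c2 = 3.
Cage h needs sum 13, so r5c2 = 5.
Row 4 needs a 4, and only r4c1 is open for it.
The two cells of cage i must have sum 5; hence r3c1 = 1.
Row 3 now contains 1, which forces r3c4 = 5.
5 is placed in column 4, so r4c4 = 1.
Cage f needs sum 7, which forces r1c2 = 1.
5 is placed in column 4, leaving r1c4 = 4.
The 4 cells of cage c must have sum 21; hence r1c5 = 5.
Row 1 now contains 5, so r1c6 = 3.
5 is placed in row 3, so r3c3 = 2.
Column 6 now contains 3, which forces r3c6 = 6.
The two cells of cage j must have product 10, so r4c3 = 5.
6 is placed in column 6, so r4c6 = 2.
2 is placed in column 6, so r6c6 = 1.
3 is placed in row 1; hence r1c1 = 2.
Cage a's pair has sum 5, so r2c1 = 3.
The 3 cells of cage f must have sum 7, which forces r2c2 = 2.
Cage m needs product 60, leaving r2c5 = 4.
Cage m has product 60; hence r2c6 = 5.
Row 3 already has 2, so r3c2 = 4.
Row 3 already has 6, so r3c5 = 3.
Row 4 already has 2, which forces r4c5 = 6.
Cage b needs product 8, which forces r5c5 = 1.
Column 6 already has 1, which forces r5c6 = 4.
Row 6 already has 1; hence r6c5 = 2.

2 1 6 4 5 3 / 3 2 1 6 4 5 / 1 4 2 5 3 6 / 4 3 5 1 6 2 / 6 5 3 2 1 4 / 5 6 4 3 2 1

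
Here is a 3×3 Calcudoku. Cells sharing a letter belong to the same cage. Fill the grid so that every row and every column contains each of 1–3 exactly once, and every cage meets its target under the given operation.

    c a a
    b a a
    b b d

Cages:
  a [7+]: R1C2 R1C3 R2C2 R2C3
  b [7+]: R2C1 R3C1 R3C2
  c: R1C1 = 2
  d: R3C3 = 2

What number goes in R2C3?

1

C is a freebie, which forces R1C1 = 2.
Column 1 now contains 2; hence R2C1 = 3.
Column 1 now contains 3, which forces R3C1 = 1.
Cage d is a single given cell, so R3C3 = 2.
Cage a needs sum 7, leaving R1C2 = 1.
The 4 cells of cage a must have sum 7, so R1C3 = 3.
Cage a needs sum 7; hence R2C2 = 2.
Column 3 now contains 2, leaving R2C3 = 1.
2 is placed in row 3; hence R3C2 = 3.
The full grid is 2 1 3 / 3 2 1 / 1 3 2.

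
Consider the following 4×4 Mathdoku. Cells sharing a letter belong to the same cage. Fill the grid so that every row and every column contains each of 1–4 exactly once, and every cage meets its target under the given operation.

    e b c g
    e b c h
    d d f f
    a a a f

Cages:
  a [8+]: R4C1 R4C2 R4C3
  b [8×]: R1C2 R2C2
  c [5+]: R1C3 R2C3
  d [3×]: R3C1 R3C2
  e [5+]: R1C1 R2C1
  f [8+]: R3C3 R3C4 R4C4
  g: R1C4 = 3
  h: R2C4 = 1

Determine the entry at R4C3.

3

G is a freebie, which forces R1C4 = 3.
Cage h is given; hence R2C4 = 1.
The 3 cells of cage f must have sum 8, which forces R3C3 = 2.
Cage f needs sum 8, so R3C4 = 4.
The 3 cells of cage f must have sum 8; hence R4C4 = 2.
2 is placed in column 3, which forces R1C3 = 1.
The two cells of cage c must have sum 5, so R2C3 = 4.
Column 3 already has 4, leaving R4C3 = 3.
1 is placed in row 1, leaving R1C1 = 2.
The two cells of cage b must have product 8, leaving R1C2 = 4.
Row 2 already has 4, so R2C1 = 3.
Row 2 already has 4, so R2C2 = 2.
3 is placed in column 1, which forces R3C1 = 1.
1 is placed in row 3, leaving R3C2 = 3.
1 is placed in column 1, which forces R4C1 = 4.
Column 2 already has 4, so R4C2 = 1.
Completed grid: 2 4 1 3 / 3 2 4 1 / 1 3 2 4 / 4 1 3 2.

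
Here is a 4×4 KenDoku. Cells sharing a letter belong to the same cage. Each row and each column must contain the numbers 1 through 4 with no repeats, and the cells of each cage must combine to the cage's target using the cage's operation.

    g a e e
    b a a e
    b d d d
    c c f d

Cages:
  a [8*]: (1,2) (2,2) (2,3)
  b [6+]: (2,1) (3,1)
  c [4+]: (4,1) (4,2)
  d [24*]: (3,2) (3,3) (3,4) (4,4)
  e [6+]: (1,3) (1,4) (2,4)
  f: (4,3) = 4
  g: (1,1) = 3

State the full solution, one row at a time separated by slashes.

3 4 2 1 / 4 2 1 3 / 2 1 3 4 / 1 3 4 2

Cage g is given, which forces (1,1) = 3.
Column 1 now contains 3, so (4,1) = 1.
Row 4 now contains 1, which forces (4,2) = 3.
Cage f is given, which forces (4,3) = 4.
4 is placed in row 4, which forces (4,4) = 2.
The only place for 3 in row 2 is (2,4).
Cage e has sum 6, leaving (1,3) = 2.
Cage e has sum 6, so (1,4) = 1.
Column 3 already has 2, so (2,3) = 1.
The 4 cells of cage d must have product 24; hence (3,3) = 3.
Column 4 now contains 1, which forces (3,4) = 4.
1 is placed in row 1, so (1,2) = 4.
Cage b's pair has sum 6; hence (2,1) = 4.
Cage a needs product 8, so (2,2) = 2.
Row 3 now contains 4, which forces (3,1) = 2.
Row 3 now contains 4, leaving (3,2) = 1.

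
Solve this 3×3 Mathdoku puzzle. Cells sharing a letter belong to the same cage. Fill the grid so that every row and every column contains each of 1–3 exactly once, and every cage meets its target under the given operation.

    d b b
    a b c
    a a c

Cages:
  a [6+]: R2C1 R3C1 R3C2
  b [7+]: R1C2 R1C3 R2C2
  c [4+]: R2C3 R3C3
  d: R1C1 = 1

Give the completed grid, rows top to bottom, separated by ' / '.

1 3 2 / 3 2 1 / 2 1 3

D is a freebie, leaving R1C1 = 1.
1 is placed in row 1, so R1C2 = 3.
Row 1 already has 3, so R1C3 = 2.
3 is placed in column 2; hence R2C2 = 2.
Column 2 already has 2, leaving R3C2 = 1.
Row 3 now contains 1, which forces R3C3 = 3.
Row 2 already has 2, which forces R2C1 = 3.
3 is placed in column 3, leaving R2C3 = 1.
Row 3 already has 3, so R3C1 = 2.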